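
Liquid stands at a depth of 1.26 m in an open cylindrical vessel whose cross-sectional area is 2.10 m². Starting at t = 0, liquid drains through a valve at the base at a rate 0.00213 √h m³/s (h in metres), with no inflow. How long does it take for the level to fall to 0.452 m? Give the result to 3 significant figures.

With no inflow, A dh/dt = −0.00213 √h.
This is separable: 2 d(√h)/dt = −0.00213/A, so √h = √h₀ − (0.00213/(2A)) t.
t = 2A(√h₀ − √h)/0.00213 = 2·2.10·(√1.26 − √0.452)/0.00213
  = 4.2000 × (1.1225 − 0.67231) / 0.00213 = 887.69 s.

888 s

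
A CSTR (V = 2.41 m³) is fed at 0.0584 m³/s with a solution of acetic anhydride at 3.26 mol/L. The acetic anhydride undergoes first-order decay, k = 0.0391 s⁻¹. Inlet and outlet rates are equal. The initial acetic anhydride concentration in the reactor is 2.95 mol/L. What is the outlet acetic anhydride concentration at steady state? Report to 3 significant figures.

1.25 mol/L

Species balance: V dC/dt = Q C_in − Q C − k V C.
At steady state: 0 = Q C_in − (Q + kV) C_ss, so C_ss = Q C_in/(Q + kV).
C_ss = 0.0584·3.26/(0.0584 + 0.0391·2.41) = 0.19038/0.15263 = 1.2473 mol/L.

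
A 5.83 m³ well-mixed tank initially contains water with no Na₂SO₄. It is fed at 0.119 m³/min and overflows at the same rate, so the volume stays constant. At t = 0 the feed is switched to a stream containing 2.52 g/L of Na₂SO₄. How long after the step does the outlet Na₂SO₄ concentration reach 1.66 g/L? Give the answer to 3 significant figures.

52.7 min

Species balance: V dC/dt = Q(C_in − C) ⇒ τ = V/Q = 48.992 min.
C(t) = C_in + (C₀ − C_in) e^(−t/τ). Set C = 1.66 and solve for t:
e^(−t/τ) = (C − C_in)/(C₀ − C_in) = (1.66 − 2.52)/(0 − 2.52) = 0.34127
t = −τ ln(…) = 48.992 × 1.0751 = 52.670 min.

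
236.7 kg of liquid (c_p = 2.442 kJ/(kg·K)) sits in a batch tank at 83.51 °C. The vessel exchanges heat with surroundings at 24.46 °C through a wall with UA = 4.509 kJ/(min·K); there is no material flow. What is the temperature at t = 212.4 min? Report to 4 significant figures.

Lumped-capacitance energy balance: M c_p dT/dt = UA(T_amb − T).
dT/dt = (T_ss − T)/τ with T_ss = T_amb = 24.4600 °C, τ = M c_p/UA = 236.7·2.442/4.509 = 128.193 min.
Solution: T(t) = T_ss + (T₀ − T_ss) e^(−t/τ).
T(212.4) = 24.4600 + (59.0500)·0.190733 = 35.7228 °C.

35.72 °C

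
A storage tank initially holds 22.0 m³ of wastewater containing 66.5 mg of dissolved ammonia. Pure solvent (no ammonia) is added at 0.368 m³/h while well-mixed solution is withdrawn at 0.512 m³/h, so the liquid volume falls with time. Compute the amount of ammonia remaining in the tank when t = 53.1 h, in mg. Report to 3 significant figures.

14.6 mg

Let m(t) be the amount of ammonia. Volume: V(t) = V₀ + (Q_in − Q_out) t = 22.0 − 0.14400 t; V(53.1) = 14.354 m³.
No ammonia enters, so dm/dt = −Q_out · (m/V).
Separate: dm/m = −Q_out dt/V(t) ⇒ ln(m/m₀) = −(Q_out/(Q_in−Q_out)) ln(V/V₀).
m = m₀ (V₀/V)^(Q_out/(Q_in−Q_out)) = 66.5 × (22.0/14.354)^(-3.5556) = 14.568 mg.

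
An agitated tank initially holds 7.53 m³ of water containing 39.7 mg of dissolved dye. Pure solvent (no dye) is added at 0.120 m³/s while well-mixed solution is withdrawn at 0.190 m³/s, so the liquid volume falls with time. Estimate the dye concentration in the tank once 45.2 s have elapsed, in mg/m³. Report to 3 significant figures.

Let m(t) be the amount of dye. Volume: V(t) = V₀ + (Q_in − Q_out) t = 7.53 − 0.070000 t; V(45.2) = 4.3660 m³.
No dye enters, so dm/dt = −Q_out · (m/V).
Separate: dm/m = −Q_out dt/V(t) ⇒ ln(m/m₀) = −(Q_out/(Q_in−Q_out)) ln(V/V₀).
m = m₀ (V₀/V)^(Q_out/(Q_in−Q_out)) = 39.7 × (7.53/4.3660)^(-2.7143) = 9.0425 mg.
C = m/V = 9.0425/4.3660 = 2.0711 mg/m³.

2.07 mg/m³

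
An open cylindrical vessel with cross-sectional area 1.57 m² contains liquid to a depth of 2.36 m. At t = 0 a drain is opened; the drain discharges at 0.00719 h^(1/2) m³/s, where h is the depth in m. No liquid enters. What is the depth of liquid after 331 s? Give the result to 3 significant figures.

0.606 m

With no inflow, A dh/dt = −0.00719 √h.
Separate and integrate: 2(√h − √h₀) = −(0.00719/A) t.
√h = √2.36 − 0.00719·331/(2·1.57) = 1.5362 − 0.75793 = 0.77830.
h = 0.77830² = 0.60575 m.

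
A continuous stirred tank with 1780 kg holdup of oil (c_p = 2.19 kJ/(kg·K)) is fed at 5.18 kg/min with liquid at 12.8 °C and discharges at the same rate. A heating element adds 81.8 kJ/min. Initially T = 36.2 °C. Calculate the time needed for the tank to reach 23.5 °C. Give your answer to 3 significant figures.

M c_p dT/dt = ṁ c_p (T_in − T) + Q̇.
τ = M/ṁ = 343.63 min; T_ss = T_in + Q̇/(ṁ c_p) = 20.011 °C.
T(t) = T_ss + (T₀ − T_ss) e^(−t/τ). Set T = 23.5:
e^(−t/τ) = (23.5 − 20.011)/(36.2 − 20.011) = 0.21553
t = −343.63 · ln(0.21553) = 527.35 min.

527 min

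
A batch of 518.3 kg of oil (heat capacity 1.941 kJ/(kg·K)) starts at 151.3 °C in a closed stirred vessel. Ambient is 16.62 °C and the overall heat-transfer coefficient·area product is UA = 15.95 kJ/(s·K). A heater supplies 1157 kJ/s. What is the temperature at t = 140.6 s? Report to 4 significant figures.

95.85 °C

Lumped-capacitance energy balance: M c_p dT/dt = UA(T_amb − T) + Q̇.
dT/dt = (T_ss − T)/τ with T_ss = T_amb + Q̇/UA = 16.62 + 1157/15.95 = 89.1592 °C, τ = M c_p/UA = 518.3·1.941/15.95 = 63.0734 s.
T approaches T_ss exponentially: T(t) = T_ss + (T₀ − T_ss) e^(−t/τ).
T(140.6) = 89.1592 + (62.1408)·0.107620 = 95.8468 °C.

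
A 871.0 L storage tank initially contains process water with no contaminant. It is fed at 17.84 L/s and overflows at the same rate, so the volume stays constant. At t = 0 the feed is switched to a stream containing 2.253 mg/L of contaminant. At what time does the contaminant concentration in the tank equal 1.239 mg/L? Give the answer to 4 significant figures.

Transient balance on the dissolved component: V dC/dt = Q(C_in − C), so τ = V/Q = 48.8229 s.
C(t) = C_in + (C₀ − C_in) e^(−t/τ). Set C = 1.239 and solve for t:
e^(−t/τ) = (C − C_in)/(C₀ − C_in) = (1.239 − 2.253)/(0 − 2.253) = 0.450067
t = −τ ln(…) = 48.8229 × 0.798360 = 38.9782 s.

38.98 s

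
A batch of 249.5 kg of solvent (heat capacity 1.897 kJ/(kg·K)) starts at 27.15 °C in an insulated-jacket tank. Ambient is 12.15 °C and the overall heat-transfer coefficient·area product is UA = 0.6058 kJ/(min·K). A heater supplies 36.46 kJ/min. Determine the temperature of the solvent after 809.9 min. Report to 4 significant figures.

M c_p dT/dt = −UA(T − T_amb) + Q̇.
dT/dt = (T_ss − T)/τ with T_ss = T_amb + Q̇/UA = 12.15 + 36.46/0.6058 = 72.3349 °C, τ = M c_p/UA = 249.5·1.897/0.6058 = 781.283 min.
Integrating: T(t) = T_ss + (T₀ − T_ss) e^(−t/τ).
T(809.9) = 72.3349 + (-45.1849)·0.354649 = 56.3101 °C.

56.31 °C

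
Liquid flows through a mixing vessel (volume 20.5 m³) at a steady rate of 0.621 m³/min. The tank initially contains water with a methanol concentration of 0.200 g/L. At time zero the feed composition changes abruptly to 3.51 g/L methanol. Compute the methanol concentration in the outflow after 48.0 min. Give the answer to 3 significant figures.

2.74 g/L

Species balance on the tank: V dC/dt = Q(C_in − C).
Time constant τ = V/Q = 20.5/0.621 = 33.011 min.
C approaches C_in exponentially: C(t) = C_in + (C₀ − C_in) e^(−t/τ).
C(48.0) = 3.51 + (0.200 − 3.51)·e^(−48.0/33.011) = 3.51 + (-3.3100)·0.23362 = 2.7367 g/L.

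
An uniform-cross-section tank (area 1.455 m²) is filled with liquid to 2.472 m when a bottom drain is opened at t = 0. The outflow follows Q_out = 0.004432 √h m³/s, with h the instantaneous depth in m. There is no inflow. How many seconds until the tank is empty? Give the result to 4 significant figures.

A dh/dt = −Q_out = −0.004432 √h.
Separate and integrate: 2(√h − √h₀) = −(0.004432/A) t.
Set h = 0: 2√h₀ = (0.004432/A) t_empty ⇒ t_empty = 2A√h₀/0.004432.
t_empty = 2·1.455·√2.472/0.004432 = 2.91000·1.57226/0.004432 = 1032.33 s.

1032 s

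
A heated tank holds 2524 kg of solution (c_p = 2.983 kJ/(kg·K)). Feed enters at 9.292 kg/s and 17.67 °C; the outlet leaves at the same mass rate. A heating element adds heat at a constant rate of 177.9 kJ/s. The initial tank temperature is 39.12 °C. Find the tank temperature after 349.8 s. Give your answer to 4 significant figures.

28.24 °C

Heat balance on the well-mixed liquid: M c_p dT/dt = ṁ c_p (T_in − T) + 177.9.
τ = M/ṁ = 271.632 s; T_ss = T_in + Q̇/(ṁ c_p) = 17.67 + 177.9/(9.292·2.983) = 24.0882 °C.
Integrating: T(t) = T_ss + (T₀ − T_ss) e^(−t/τ).
T(349.8) = 24.0882 + (15.0318)·e^(−349.8/271.632) = 24.0882 + (15.0318)·0.275884 = 28.2352 °C.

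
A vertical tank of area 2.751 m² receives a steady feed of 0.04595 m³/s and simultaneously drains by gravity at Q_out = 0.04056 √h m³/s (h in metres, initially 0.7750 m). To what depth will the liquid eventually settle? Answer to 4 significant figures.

1.283 m

A dh/dt = Q_in − 0.04056 √h. Steady state requires inflow = outflow:
Q_in = 0.04056 √h_ss ⇒ √h_ss = 0.04595/0.04056 = 1.13289.
h_ss = 1.13289² = 1.28344 m. (Since h₀ = 0.7750 m < h_ss, the level will rise toward this value.)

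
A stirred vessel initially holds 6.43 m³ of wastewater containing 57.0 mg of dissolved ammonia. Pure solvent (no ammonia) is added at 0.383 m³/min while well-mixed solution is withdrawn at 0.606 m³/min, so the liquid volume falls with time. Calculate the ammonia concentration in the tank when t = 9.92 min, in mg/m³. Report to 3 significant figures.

4.30 mg/m³

Let m(t) be the amount of ammonia. Volume: V(t) = V₀ + (Q_in − Q_out) t = 6.43 − 0.22300 t; V(9.92) = 4.2178 m³.
No ammonia enters, so dm/dt = −Q_out · (m/V).
dm/m = −Q_out dt/(V₀ − 0.22300 t); integrating gives ln(m/m₀) = −(Q_out/(Q_in−Q_out)) ln(V/V₀).
m = m₀ (V₀/V)^(Q_out/(Q_in−Q_out)) = 57.0 × (6.43/4.2178)^(-2.7175) = 18.124 mg.
C = m/V = 18.124/4.2178 = 4.2969 mg/m³.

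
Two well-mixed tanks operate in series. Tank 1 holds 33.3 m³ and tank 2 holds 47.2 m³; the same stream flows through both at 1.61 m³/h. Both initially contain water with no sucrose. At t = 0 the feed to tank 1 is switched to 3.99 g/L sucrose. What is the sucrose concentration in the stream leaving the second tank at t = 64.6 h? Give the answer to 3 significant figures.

Time constants: τᵢ = Vᵢ/Q for each well-mixed tank.
τ₁ = 33.3/1.61 = 20.683 h; τ₂ = 47.2/1.61 = 29.317 h.
Solving the cascade with C₁(0)=C₂(0)=0 gives C₂(t) = C_in[1 − (τ₁ e^(−t/τ₁) − τ₂ e^(−t/τ₂))/(τ₁ − τ₂)].
At t = 64.6: e^(−t/τ₁) = 0.044012, e^(−t/τ₂) = 0.11041.
C₂ = 3.99·[1 − (20.683·0.044012 − 29.317·0.11041)/(-8.6335)] = 3.99·0.73051 = 2.9147 g/L.

2.91 g/L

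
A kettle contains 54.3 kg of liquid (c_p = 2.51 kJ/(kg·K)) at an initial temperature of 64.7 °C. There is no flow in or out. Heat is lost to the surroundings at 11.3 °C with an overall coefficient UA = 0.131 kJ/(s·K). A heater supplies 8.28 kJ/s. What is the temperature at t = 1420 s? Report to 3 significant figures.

72.0 °C

Lumped-capacitance energy balance: M c_p dT/dt = UA(T_amb − T) + Q̇.
dT/dt = (T_ss − T)/τ with T_ss = T_amb + Q̇/UA = 11.3 + 8.28/0.131 = 74.506 °C, τ = M c_p/UA = 54.3·2.51/0.131 = 1040.4 s.
Integrating: T(t) = T_ss + (T₀ − T_ss) e^(−t/τ).
T(1420) = 74.506 + (-9.8061)·0.25542 = 72.001 °C.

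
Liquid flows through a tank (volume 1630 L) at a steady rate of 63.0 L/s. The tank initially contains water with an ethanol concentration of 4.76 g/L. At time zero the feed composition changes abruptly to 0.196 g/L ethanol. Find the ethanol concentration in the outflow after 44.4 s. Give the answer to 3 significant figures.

Species balance on the tank: V dC/dt = Q(C_in − C).
Rewrite as dC/dt + C/τ = C_in/τ, τ = V/Q = 25.873 s.
This is linear first-order; C(t) = C_in + (C₀ − C_in) e^(−t/τ).
C(44.4) = 0.196 + (4.76 − 0.196)·e^(−44.4/25.873) = 0.196 + (4.5640)·0.17977 = 1.0165 g/L.

1.02 g/L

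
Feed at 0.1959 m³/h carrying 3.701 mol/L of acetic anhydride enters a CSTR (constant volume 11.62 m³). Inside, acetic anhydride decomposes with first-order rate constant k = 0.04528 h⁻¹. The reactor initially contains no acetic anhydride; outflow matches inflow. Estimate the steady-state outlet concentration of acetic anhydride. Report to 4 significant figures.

1.004 mol/L

Accumulation = in − out − consumed: V dC/dt = Q C_in − Q C − k V C.
At steady state: 0 = Q C_in − (Q + kV) C_ss, so C_ss = Q C_in/(Q + kV).
C_ss = 0.1959·3.701/(0.1959 + 0.04528·11.62) = 0.725026/0.722054 = 1.00412 mol/L.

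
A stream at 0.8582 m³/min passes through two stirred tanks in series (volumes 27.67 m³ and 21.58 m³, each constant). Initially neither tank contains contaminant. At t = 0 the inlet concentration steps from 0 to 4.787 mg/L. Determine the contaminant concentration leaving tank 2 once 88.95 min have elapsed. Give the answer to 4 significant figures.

Each tank obeys Vᵢ dCᵢ/dt = Q(Cᵢ₋₁ − Cᵢ), so τᵢ = Vᵢ/Q.
τ₁ = 27.67/0.8582 = 32.2419 min; τ₂ = 21.58/0.8582 = 25.1457 min.
Solving the cascade with C₁(0)=C₂(0)=0 gives C₂(t) = C_in[1 − (τ₁ e^(−t/τ₁) − τ₂ e^(−t/τ₂))/(τ₁ − τ₂)].
At t = 88.95: e^(−t/τ₁) = 0.0633657, e^(−t/τ₂) = 0.0290891.
C₂ = 4.787·[1 − (32.2419·0.0633657 − 25.1457·0.0290891)/(7.09625)] = 4.787·0.815175 = 3.90224 mg/L.

3.902 mg/L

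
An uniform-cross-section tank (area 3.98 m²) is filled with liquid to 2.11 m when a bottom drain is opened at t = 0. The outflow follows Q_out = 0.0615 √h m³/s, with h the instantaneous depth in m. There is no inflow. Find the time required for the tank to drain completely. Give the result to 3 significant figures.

With no inflow, A dh/dt = −0.0615 √h.
∫ h^(−1/2) dh = −(0.0615/A) ∫ dt, giving 2√h = 2√h₀ − (0.0615/A) t.
Tank is empty when √h = 0: t_empty = 2A√h₀/0.0615.
t_empty = 2·3.98·√2.11/0.0615 = 7.9600·1.4526/0.0615 = 188.01 s.

188 s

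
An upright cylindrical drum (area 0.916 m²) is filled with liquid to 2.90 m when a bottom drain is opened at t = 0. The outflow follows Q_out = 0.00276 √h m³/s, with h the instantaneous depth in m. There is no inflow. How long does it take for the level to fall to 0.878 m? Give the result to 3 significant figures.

Volume balance on the tank: A dh/dt = −0.00276 √h.
Separate and integrate: 2(√h − √h₀) = −(0.00276/A) t.
t = 2A(√h₀ − √h)/0.00276 = 2·0.916·(√2.90 − √0.878)/0.00276
  = 1.8320 × (1.7029 − 0.93702) / 0.00276 = 508.39 s.

508 s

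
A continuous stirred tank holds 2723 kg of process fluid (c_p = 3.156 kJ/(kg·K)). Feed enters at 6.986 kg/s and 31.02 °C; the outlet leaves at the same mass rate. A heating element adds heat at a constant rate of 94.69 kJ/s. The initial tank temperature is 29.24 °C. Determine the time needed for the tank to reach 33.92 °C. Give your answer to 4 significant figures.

573.5 s

Unsteady energy balance on the tank contents: M c_p dT/dt = ṁ c_p (T_in − T) + 94.69.
τ = M/ṁ = 389.780 s; T_ss = T_in + Q̇/(ṁ c_p) = 35.3148 °C.
T(t) = T_ss + (T₀ − T_ss) e^(−t/τ). Set T = 33.92:
e^(−t/τ) = (33.92 − 35.3148)/(29.24 − 35.3148) = 0.229599
t = −389.780 · ln(0.229599) = 573.530 s.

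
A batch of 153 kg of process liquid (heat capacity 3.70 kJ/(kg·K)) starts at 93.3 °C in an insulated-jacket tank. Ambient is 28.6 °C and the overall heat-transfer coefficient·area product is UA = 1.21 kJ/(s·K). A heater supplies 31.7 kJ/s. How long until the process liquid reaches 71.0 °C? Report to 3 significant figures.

405 s

Energy balance: M c_p dT/dt = −UA(T − T_amb) + Q̇.
τ = M c_p/UA = 467.85 s; T_ss = T_amb + Q̇/UA = 28.6 + 31.7/1.21 = 54.798 °C.
T(t) = T_ss + (T₀ − T_ss)e^(−t/τ); set T = 71.0:
t = −τ ln[(T − T_ss)/(T₀ − T_ss)] = −467.85 · ln(0.42080) = 404.97 s.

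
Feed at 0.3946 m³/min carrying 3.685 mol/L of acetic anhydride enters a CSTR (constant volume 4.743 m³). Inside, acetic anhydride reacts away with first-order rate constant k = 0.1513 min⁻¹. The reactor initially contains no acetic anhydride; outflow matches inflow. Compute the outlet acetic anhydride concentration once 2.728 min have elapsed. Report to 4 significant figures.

Accumulation = in − out − consumed: V dC/dt = Q C_in − Q C − k V C.
This is linear with rate a = Q/V + k = 0.234496 min⁻¹.
C_ss = Q C_in/(Q + kV) = 1.30739 mol/L; C(t) = C_ss + (C₀ − C_ss) e^(−a t).
C(2.728) = 1.30739 + (-1.30739)·e^(−0.234496·2.728) = 1.30739 + (-1.30739)·0.527448 = 0.617811 mol/L.

0.6178 mol/L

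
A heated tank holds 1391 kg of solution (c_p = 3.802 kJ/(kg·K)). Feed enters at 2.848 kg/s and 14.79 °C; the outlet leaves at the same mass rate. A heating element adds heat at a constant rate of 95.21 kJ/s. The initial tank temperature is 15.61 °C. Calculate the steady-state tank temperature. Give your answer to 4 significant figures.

23.58 °C

M c_p dT/dt = ṁ c_p (T_in − T) + Q̇.
At steady state dT/dt = 0 ⇒ T_ss = T_in + Q̇/(ṁ c_p) = 14.79 + 95.21/(2.848·3.802) = 23.5829 °C.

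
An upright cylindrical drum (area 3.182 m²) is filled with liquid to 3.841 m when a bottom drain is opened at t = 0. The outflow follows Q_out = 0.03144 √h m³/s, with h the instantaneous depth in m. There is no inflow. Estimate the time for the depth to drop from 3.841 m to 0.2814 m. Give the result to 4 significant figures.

289.3 s

A dh/dt = −Q_out = −0.03144 √h.
This is separable: 2 d(√h)/dt = −0.03144/A, so √h = √h₀ − (0.03144/(2A)) t.
t = 2A(√h₀ − √h)/0.03144 = 2·3.182·(√3.841 − √0.2814)/0.03144
  = 6.36400 × (1.95985 − 0.530471) / 0.03144 = 289.330 s.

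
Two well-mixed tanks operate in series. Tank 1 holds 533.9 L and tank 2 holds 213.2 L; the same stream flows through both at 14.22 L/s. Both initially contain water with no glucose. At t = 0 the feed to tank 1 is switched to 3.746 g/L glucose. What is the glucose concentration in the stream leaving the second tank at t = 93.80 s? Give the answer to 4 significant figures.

Each tank obeys Vᵢ dCᵢ/dt = Q(Cᵢ₋₁ − Cᵢ), so τᵢ = Vᵢ/Q.
τ₁ = 533.9/14.22 = 37.5457 s; τ₂ = 213.2/14.22 = 14.9930 s.
Solving the cascade with C₁(0)=C₂(0)=0 gives C₂(t) = C_in[1 − (τ₁ e^(−t/τ₁) − τ₂ e^(−t/τ₂))/(τ₁ − τ₂)].
At t = 93.80: e^(−t/τ₁) = 0.0822256, e^(−t/τ₂) = 0.00191839.
C₂ = 3.746·[1 − (37.5457·0.0822256 − 14.9930·0.00191839)/(22.5527)] = 3.746·0.864386 = 3.23799 g/L.

3.238 g/L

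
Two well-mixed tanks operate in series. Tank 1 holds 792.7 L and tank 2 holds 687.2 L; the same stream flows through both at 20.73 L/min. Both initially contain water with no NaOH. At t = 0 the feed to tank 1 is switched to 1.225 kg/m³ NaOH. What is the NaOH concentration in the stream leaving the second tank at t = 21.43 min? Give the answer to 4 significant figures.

0.1500 kg/m³

Time constants: τᵢ = Vᵢ/Q for each well-mixed tank.
τ₁ = 792.7/20.73 = 38.2393 min; τ₂ = 687.2/20.73 = 33.1500 min.
Tank 1: C₁ = C_in(1 − e^(−t/τ₁)). Tank 2 (τ₁ ≠ τ₂): C₂ = C_in[1 − (τ₁ e^(−t/τ₁) − τ₂ e^(−t/τ₂))/(τ₁ − τ₂)].
At t = 21.43: e^(−t/τ₁) = 0.570970, e^(−t/τ₂) = 0.523900.
C₂ = 1.225·[1 − (38.2393·0.570970 − 33.1500·0.523900)/(5.08924)] = 1.225·0.122426 = 0.149972 kg/m³.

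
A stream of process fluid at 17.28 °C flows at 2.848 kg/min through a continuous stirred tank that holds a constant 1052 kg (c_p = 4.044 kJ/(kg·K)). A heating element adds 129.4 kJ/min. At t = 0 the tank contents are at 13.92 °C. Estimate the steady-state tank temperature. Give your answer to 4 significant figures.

28.52 °C

Energy balance: M c_p dT/dt = ṁ c_p (T_in − T) + 129.4.
At steady state dT/dt = 0 ⇒ T_ss = T_in + Q̇/(ṁ c_p) = 17.28 + 129.4/(2.848·4.044) = 28.5153 °C.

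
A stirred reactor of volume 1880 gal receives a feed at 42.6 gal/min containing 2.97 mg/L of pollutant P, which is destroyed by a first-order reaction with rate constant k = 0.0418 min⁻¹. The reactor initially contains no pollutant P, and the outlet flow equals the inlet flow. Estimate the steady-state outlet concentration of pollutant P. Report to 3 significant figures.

1.04 mg/L

Accumulation = in − out − consumed: V dC/dt = Q C_in − Q C − k V C.
Steady state (dC/dt = 0): C_ss = Q C_in/(Q + kV) = C_in/(1 + kV/Q).
C_ss = 42.6·2.97/(42.6 + 0.0418·1880) = 126.52/121.18 = 1.0440 mg/L.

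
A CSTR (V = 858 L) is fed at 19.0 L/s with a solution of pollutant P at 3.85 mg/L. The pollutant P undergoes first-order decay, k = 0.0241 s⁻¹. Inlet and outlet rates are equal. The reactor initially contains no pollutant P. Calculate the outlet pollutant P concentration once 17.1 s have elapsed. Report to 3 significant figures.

1.01 mg/L

Accumulation = in − out − consumed: V dC/dt = Q C_in − Q C − k V C.
This is linear with rate a = Q/V + k = 0.046245 s⁻¹.
C_ss = Q C_in/(Q + kV) = 1.8436 mg/L; C(t) = C_ss + (C₀ − C_ss) e^(−a t).
C(17.1) = 1.8436 + (-1.8436)·e^(−0.046245·17.1) = 1.8436 + (-1.8436)·0.45349 = 1.0075 mg/L.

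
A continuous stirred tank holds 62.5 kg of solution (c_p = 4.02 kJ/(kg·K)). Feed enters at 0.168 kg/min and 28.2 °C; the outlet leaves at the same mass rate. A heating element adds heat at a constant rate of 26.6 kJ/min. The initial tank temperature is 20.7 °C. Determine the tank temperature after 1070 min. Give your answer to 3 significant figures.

64.9 °C

First-law balance (no shaft work): M c_p dT/dt = ṁ c_p (T_in − T) + 26.6.
Rearrange: dT/dt = (T_ss − T)/τ with τ = M/ṁ = 372.02 min and T_ss = T_in + Q̇/(ṁ c_p) = 67.586 °C.
This is linear first-order; T(t) = T_ss + (T₀ − T_ss) e^(−t/τ).
T(1070) = 67.586 + (-46.886)·e^(−1070/372.02) = 67.586 + (-46.886)·0.056351 = 64.944 °C.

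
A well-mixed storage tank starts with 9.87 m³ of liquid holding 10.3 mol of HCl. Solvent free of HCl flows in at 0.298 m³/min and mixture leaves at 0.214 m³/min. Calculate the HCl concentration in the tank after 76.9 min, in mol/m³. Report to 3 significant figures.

Let m(t) be the amount of HCl. Volume: V(t) = V₀ + (Q_in − Q_out) t = 9.87 + 0.084000 t; V(76.9) = 16.330 m³.
Species balance (pure solvent in): dm/dt = −Q_out · m/V(t).
Separate: dm/m = −Q_out dt/V(t) ⇒ ln(m/m₀) = −(Q_out/(Q_in−Q_out)) ln(V/V₀).
m = m₀ (V₀/V)^(Q_out/(Q_in−Q_out)) = 10.3 × (9.87/16.330)^(2.5476) = 2.8561 mol.
C = m/V = 2.8561/16.330 = 0.17491 mol/m³.

0.175 mol/m³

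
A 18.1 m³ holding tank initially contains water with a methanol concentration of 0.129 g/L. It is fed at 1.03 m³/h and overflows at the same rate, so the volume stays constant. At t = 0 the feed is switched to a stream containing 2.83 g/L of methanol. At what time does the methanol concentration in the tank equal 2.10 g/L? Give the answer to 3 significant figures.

23.0 h

Species balance: V dC/dt = Q(C_in − C) ⇒ τ = V/Q = 17.573 h.
C(t) = C_in + (C₀ − C_in) e^(−t/τ). Set C = 2.10 and solve for t:
e^(−t/τ) = (C − C_in)/(C₀ − C_in) = (2.10 − 2.83)/(0.129 − 2.83) = 0.27027
t = −τ ln(…) = 17.573 × 1.3083 = 22.991 h.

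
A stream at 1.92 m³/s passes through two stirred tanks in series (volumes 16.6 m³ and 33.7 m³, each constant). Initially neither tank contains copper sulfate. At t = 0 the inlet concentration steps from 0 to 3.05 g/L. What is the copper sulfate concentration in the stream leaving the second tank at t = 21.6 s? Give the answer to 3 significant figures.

Time constants: τᵢ = Vᵢ/Q for each well-mixed tank.
τ₁ = 16.6/1.92 = 8.6458 s; τ₂ = 33.7/1.92 = 17.552 s.
Tank 1: C₁ = C_in(1 − e^(−t/τ₁)). Tank 2 (τ₁ ≠ τ₂): C₂ = C_in[1 − (τ₁ e^(−t/τ₁) − τ₂ e^(−t/τ₂))/(τ₁ − τ₂)].
At t = 21.6: e^(−t/τ₁) = 0.082224, e^(−t/τ₂) = 0.29211.
C₂ = 3.05·[1 − (8.6458·0.082224 − 17.552·0.29211)/(-8.9063)] = 3.05·0.50414 = 1.5376 g/L.

1.54 g/L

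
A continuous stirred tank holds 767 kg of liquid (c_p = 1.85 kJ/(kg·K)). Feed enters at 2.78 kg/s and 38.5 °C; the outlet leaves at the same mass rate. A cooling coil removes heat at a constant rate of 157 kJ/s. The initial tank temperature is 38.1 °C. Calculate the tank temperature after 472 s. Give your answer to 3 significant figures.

13.4 °C

First-law balance (no shaft work): M c_p dT/dt = ṁ c_p (T_in − T) − 157.
Rearrange: dT/dt = (T_ss − T)/τ with τ = M/ṁ = 275.90 s and T_ss = T_in − Q̇/(ṁ c_p) = 7.9731 °C.
Integrating: T(t) = T_ss + (T₀ − T_ss) e^(−t/τ).
T(472) = 7.9731 + (30.127)·e^(−472/275.90) = 7.9731 + (30.127)·0.18073 = 13.418 °C.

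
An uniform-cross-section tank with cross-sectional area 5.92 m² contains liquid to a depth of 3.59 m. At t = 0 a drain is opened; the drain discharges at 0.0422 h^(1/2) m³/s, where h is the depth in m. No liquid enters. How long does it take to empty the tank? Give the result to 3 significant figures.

532 s

Volume balance on the tank: A dh/dt = −0.0422 √h.
∫ h^(−1/2) dh = −(0.0422/A) ∫ dt, giving 2√h = 2√h₀ − (0.0422/A) t.
Set h = 0: 2√h₀ = (0.0422/A) t_empty ⇒ t_empty = 2A√h₀/0.0422.
t_empty = 2·5.92·√3.59/0.0422 = 11.840·1.8947/0.0422 = 531.60 s.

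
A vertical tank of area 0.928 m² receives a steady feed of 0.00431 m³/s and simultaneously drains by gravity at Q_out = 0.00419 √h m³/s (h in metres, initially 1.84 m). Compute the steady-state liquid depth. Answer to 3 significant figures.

1.06 m

Level balance: A dh/dt = 0.00431 − 0.00419 √h. Setting dh/dt = 0:
Q_in = 0.00419 √h_ss ⇒ √h_ss = 0.00431/0.00419 = 1.0286.
h_ss = 1.0286² = 1.0581 m. (Since h₀ = 1.84 m > h_ss, the level will fall toward this value.)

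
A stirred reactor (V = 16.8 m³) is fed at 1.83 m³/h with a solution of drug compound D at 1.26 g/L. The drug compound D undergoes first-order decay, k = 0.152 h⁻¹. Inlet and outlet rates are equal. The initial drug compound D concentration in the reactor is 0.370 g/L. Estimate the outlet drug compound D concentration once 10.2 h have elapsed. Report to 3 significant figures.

V dC/dt = Q(C_in − C) − k V C.
This is linear with rate a = Q/V + k = 0.26093 h⁻¹.
C_ss = Q C_in/(Q + kV) = 0.52601 g/L; C(t) = C_ss + (C₀ − C_ss) e^(−a t).
C(10.2) = 0.52601 + (-0.15601)·e^(−0.26093·10.2) = 0.52601 + (-0.15601)·0.069845 = 0.51511 g/L.

0.515 g/L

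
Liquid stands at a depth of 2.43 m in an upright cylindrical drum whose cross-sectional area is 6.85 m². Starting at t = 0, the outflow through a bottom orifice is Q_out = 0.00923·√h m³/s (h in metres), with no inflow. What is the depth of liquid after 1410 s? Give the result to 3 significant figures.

0.371 m

With no inflow, A dh/dt = −0.00923 √h.
This is separable: 2 d(√h)/dt = −0.00923/A, so √h = √h₀ − (0.00923/(2A)) t.
√h = √2.43 − 0.00923·1410/(2·6.85) = 1.5588 − 0.94995 = 0.60890.
h = 0.60890² = 0.37076 m.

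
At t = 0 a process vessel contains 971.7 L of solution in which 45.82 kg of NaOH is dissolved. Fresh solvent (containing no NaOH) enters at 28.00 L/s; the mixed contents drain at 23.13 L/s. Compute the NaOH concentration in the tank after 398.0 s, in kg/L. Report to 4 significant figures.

8.605e-05 kg/L

Total volume: dV/dt = Q_in − Q_out = 4.87000 L/s, so V(t) = 971.7 + 4.87000 t and V(398.0) = 2909.96 L.
No NaOH enters, so dm/dt = −Q_out · (m/V).
Separate: dm/m = −Q_out dt/V(t) ⇒ ln(m/m₀) = −(Q_out/(Q_in−Q_out)) ln(V/V₀).
m = m₀ (V₀/V)^(Q_out/(Q_in−Q_out)) = 45.82 × (971.7/2909.96)^(4.74949) = 0.250388 kg.
C = m/V = 0.250388/2909.96 = 8.60453e-05 kg/L.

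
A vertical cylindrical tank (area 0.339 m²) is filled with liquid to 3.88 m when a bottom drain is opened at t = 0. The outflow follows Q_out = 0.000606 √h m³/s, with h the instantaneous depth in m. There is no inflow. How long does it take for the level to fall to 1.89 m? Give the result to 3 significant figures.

With no inflow, A dh/dt = −0.000606 √h.
Separate and integrate: 2(√h − √h₀) = −(0.000606/A) t.
t = 2A(√h₀ − √h)/0.000606 = 2·0.339·(√3.88 − √1.89)/0.000606
  = 0.67800 × (1.9698 − 1.3748) / 0.000606 = 665.69 s.

666 s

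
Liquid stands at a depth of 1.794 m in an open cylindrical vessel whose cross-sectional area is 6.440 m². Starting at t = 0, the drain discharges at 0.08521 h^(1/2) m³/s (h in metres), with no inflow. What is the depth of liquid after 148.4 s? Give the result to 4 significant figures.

A dh/dt = −Q_out = −0.08521 √h.
This is separable: 2 d(√h)/dt = −0.08521/A, so √h = √h₀ − (0.08521/(2A)) t.
√h = √1.794 − 0.08521·148.4/(2·6.440) = 1.33940 − 0.981767 = 0.357635.
h = 0.357635² = 0.127903 m.

0.1279 m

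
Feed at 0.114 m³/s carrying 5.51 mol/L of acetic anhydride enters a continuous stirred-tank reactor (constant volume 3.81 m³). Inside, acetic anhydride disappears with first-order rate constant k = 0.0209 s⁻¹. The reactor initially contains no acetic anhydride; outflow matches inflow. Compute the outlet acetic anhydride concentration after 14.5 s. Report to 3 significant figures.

Species balance: V dC/dt = Q C_in − Q C − k V C.
This is linear with rate a = Q/V + k = 0.050821 s⁻¹.
C_ss = Q C_in/(Q + kV) = 3.2440 mol/L; C(t) = C_ss + (C₀ − C_ss) e^(−a t).
C(14.5) = 3.2440 + (-3.2440)·e^(−0.050821·14.5) = 3.2440 + (-3.2440)·0.47859 = 1.6915 mol/L.

1.69 mol/L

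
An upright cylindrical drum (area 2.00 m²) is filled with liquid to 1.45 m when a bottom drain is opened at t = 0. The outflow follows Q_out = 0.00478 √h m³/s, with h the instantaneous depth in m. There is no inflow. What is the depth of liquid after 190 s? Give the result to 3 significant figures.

0.955 m

A dh/dt = −Q_out = −0.00478 √h.
This is separable: 2 d(√h)/dt = −0.00478/A, so √h = √h₀ − (0.00478/(2A)) t.
√h = √1.45 − 0.00478·190/(2·2.00) = 1.2042 − 0.22705 = 0.97711.
h = 0.97711² = 0.95474 m.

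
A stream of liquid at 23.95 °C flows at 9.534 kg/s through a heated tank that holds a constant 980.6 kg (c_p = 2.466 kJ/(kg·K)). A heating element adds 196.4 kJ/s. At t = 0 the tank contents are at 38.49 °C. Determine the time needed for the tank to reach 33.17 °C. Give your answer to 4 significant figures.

202.2 s

M c_p dT/dt = ṁ c_p (T_in − T) + Q̇.
τ = M/ṁ = 102.853 s; T_ss = T_in + Q̇/(ṁ c_p) = 32.3036 °C.
T(t) = T_ss + (T₀ − T_ss) e^(−t/τ). Set T = 33.17:
e^(−t/τ) = (33.17 − 32.3036)/(38.49 − 32.3036) = 0.140050
t = −102.853 · ln(0.140050) = 202.184 s.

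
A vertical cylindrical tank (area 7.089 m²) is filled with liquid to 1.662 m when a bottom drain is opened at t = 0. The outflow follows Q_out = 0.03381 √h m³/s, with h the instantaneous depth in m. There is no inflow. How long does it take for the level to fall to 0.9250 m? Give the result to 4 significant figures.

With no inflow, A dh/dt = −0.03381 √h.
∫ h^(−1/2) dh = −(0.03381/A) ∫ dt, giving 2√h = 2√h₀ − (0.03381/A) t.
t = 2A(√h₀ − √h)/0.03381 = 2·7.089·(√1.662 − √0.9250)/0.03381
  = 14.1780 × (1.28919 − 0.961769) / 0.03381 = 137.300 s.

137.3 s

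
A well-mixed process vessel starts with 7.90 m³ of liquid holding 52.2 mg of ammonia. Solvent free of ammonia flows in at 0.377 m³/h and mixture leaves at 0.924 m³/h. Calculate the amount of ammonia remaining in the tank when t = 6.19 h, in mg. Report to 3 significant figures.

20.3 mg

Total volume: dV/dt = Q_in − Q_out = -0.54700 m³/h, so V(t) = 7.90 − 0.54700 t and V(6.19) = 4.5141 m³.
Species balance (pure solvent in): dm/dt = −Q_out · m/V(t).
Separate: dm/m = −Q_out dt/V(t) ⇒ ln(m/m₀) = −(Q_out/(Q_in−Q_out)) ln(V/V₀).
m = m₀ (V₀/V)^(Q_out/(Q_in−Q_out)) = 52.2 × (7.90/4.5141)^(-1.6892) = 20.281 mg.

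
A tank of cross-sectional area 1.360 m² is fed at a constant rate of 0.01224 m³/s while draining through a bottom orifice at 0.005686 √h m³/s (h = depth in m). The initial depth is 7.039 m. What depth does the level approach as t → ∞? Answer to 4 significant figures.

A dh/dt = Q_in − 0.005686 √h. Steady state requires inflow = outflow:
Q_in = 0.005686 √h_ss ⇒ √h_ss = 0.01224/0.005686 = 2.15266.
h_ss = 2.15266² = 4.63393 m. (Since h₀ = 7.039 m > h_ss, the level will fall toward this value.)

4.634 m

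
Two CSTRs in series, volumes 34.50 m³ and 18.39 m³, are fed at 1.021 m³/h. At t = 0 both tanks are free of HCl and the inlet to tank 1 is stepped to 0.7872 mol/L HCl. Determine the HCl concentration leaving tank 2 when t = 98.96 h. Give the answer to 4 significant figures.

0.7008 mol/L

Each tank obeys Vᵢ dCᵢ/dt = Q(Cᵢ₋₁ − Cᵢ), so τᵢ = Vᵢ/Q.
τ₁ = 34.50/1.021 = 33.7904 h; τ₂ = 18.39/1.021 = 18.0118 h.
Solving the cascade with C₁(0)=C₂(0)=0 gives C₂(t) = C_in[1 − (τ₁ e^(−t/τ₁) − τ₂ e^(−t/τ₂))/(τ₁ − τ₂)].
At t = 98.96: e^(−t/τ₁) = 0.0534696, e^(−t/τ₂) = 0.00411058.
C₂ = 0.7872·[1 − (33.7904·0.0534696 − 18.0118·0.00411058)/(15.7786)] = 0.7872·0.890186 = 0.700754 mol/L.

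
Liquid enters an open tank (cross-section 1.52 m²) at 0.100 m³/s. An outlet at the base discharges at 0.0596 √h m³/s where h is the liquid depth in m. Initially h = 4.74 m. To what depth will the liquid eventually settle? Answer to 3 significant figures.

2.82 m

Level balance: A dh/dt = 0.100 − 0.0596 √h. Setting dh/dt = 0:
Q_in = 0.0596 √h_ss ⇒ √h_ss = 0.100/0.0596 = 1.6779.
h_ss = 1.6779² = 2.8152 m. (Since h₀ = 4.74 m > h_ss, the level will fall toward this value.)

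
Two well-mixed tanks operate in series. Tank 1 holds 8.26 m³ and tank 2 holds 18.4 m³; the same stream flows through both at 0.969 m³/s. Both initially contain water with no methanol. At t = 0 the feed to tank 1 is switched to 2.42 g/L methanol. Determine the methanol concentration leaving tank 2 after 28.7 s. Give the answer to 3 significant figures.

Time constants: τᵢ = Vᵢ/Q for each well-mixed tank.
τ₁ = 8.26/0.969 = 8.5243 s; τ₂ = 18.4/0.969 = 18.989 s.
Tank 1: C₁ = C_in(1 − e^(−t/τ₁)). Tank 2 (τ₁ ≠ τ₂): C₂ = C_in[1 − (τ₁ e^(−t/τ₁) − τ₂ e^(−t/τ₂))/(τ₁ − τ₂)].
At t = 28.7: e^(−t/τ₁) = 0.034498, e^(−t/τ₂) = 0.22059.
C₂ = 2.42·[1 − (8.5243·0.034498 − 18.989·0.22059)/(-10.464)] = 2.42·0.62781 = 1.5193 g/L.

1.52 g/L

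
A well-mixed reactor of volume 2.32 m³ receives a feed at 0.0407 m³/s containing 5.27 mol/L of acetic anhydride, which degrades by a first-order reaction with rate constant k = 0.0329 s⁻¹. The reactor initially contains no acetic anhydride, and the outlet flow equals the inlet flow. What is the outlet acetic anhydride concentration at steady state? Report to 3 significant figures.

1.83 mol/L

V dC/dt = Q(C_in − C) − k V C.
At steady state: 0 = Q C_in − (Q + kV) C_ss, so C_ss = Q C_in/(Q + kV).
C_ss = 0.0407·5.27/(0.0407 + 0.0329·2.32) = 0.21449/0.11703 = 1.8328 mol/L.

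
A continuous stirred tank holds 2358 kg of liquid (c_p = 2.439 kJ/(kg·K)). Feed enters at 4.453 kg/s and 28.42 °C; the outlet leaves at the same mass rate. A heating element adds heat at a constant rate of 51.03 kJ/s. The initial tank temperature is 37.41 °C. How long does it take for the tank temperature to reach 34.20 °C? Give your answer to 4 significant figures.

M c_p dT/dt = ṁ c_p (T_in − T) + Q̇.
τ = M/ṁ = 529.531 s; T_ss = T_in + Q̇/(ṁ c_p) = 33.1185 °C.
T(t) = T_ss + (T₀ − T_ss) e^(−t/τ). Set T = 34.20:
e^(−t/τ) = (34.20 − 33.1185)/(37.41 − 33.1185) = 0.252006
t = −529.531 · ln(0.252006) = 729.853 s.

729.9 s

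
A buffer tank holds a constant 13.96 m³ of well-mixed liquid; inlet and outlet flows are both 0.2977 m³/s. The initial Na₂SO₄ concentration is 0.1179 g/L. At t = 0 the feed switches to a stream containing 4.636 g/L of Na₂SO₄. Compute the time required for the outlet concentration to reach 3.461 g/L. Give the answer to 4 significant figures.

63.16 s

Transient balance on the dissolved component: V dC/dt = Q(C_in − C), so τ = V/Q = 46.8928 s.
C(t) = C_in + (C₀ − C_in) e^(−t/τ). Set C = 3.461 and solve for t:
e^(−t/τ) = (C − C_in)/(C₀ − C_in) = (3.461 − 4.636)/(0.1179 − 4.636) = 0.260065
t = −τ ln(…) = 46.8928 × 1.34682 = 63.1564 s.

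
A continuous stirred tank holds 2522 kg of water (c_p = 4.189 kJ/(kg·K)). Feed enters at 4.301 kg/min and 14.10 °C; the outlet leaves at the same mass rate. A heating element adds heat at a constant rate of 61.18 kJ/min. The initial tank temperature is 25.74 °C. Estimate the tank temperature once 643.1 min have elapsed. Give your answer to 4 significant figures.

Energy balance: M c_p dT/dt = ṁ c_p (T_in − T) + 61.18.
τ = M/ṁ = 586.375 min; T_ss = T_in + Q̇/(ṁ c_p) = 14.10 + 61.18/(4.301·4.189) = 17.4957 °C.
T approaches T_ss exponentially: T(t) = T_ss + (T₀ − T_ss) e^(−t/τ).
T(643.1) = 17.4957 + (8.24430)·e^(−643.1/586.375) = 17.4957 + (8.24430)·0.333959 = 20.2490 °C.

20.25 °C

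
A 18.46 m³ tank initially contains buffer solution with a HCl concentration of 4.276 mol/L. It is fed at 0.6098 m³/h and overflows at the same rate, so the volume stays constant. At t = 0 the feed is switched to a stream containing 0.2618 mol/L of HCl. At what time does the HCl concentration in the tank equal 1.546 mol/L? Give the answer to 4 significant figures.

34.50 h

Accumulation = in − out for the solute gives V dC/dt = Q(C_in − C), so τ = V/Q = 30.2722 h.
C(t) = C_in + (C₀ − C_in) e^(−t/τ). Set C = 1.546 and solve for t:
e^(−t/τ) = (C − C_in)/(C₀ − C_in) = (1.546 − 0.2618)/(4.276 − 0.2618) = 0.319914
t = −τ ln(…) = 30.2722 × 1.13970 = 34.5013 h.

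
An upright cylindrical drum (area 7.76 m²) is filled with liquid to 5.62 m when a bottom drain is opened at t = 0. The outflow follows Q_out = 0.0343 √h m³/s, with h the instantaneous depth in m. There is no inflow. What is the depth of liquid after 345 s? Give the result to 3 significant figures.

With no inflow, A dh/dt = −0.0343 √h.
Separate and integrate: 2(√h − √h₀) = −(0.0343/A) t.
√h = √5.62 − 0.0343·345/(2·7.76) = 2.3707 − 0.76247 = 1.6082.
h = 1.6082² = 2.5863 m.

2.59 m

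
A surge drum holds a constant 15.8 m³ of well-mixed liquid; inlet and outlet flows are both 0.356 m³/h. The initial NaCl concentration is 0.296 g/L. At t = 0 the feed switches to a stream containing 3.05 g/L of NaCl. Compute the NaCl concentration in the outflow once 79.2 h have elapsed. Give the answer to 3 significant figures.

Unsteady species balance (constant V, well mixed): V dC/dt = Q(C_in − C).
Time constant τ = V/Q = 15.8/0.356 = 44.382 h.
This is linear first-order; C(t) = C_in + (C₀ − C_in) e^(−t/τ).
C(79.2) = 3.05 + (0.296 − 3.05)·e^(−79.2/44.382) = 3.05 + (-2.7540)·0.16788 = 2.5877 g/L.

2.59 g/L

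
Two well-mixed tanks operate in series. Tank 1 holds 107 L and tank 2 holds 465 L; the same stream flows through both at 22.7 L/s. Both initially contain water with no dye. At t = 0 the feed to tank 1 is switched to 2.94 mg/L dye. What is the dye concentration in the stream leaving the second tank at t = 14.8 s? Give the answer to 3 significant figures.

1.12 mg/L

Each tank obeys Vᵢ dCᵢ/dt = Q(Cᵢ₋₁ − Cᵢ), so τᵢ = Vᵢ/Q.
τ₁ = 107/22.7 = 4.7137 s; τ₂ = 465/22.7 = 20.485 s.
Tank 1: C₁ = C_in(1 − e^(−t/τ₁)). Tank 2 (τ₁ ≠ τ₂): C₂ = C_in[1 − (τ₁ e^(−t/τ₁) − τ₂ e^(−t/τ₂))/(τ₁ − τ₂)].
At t = 14.8: e^(−t/τ₁) = 0.043291, e^(−t/τ₂) = 0.48554.
C₂ = 2.94·[1 − (4.7137·0.043291 − 20.485·0.48554)/(-15.771)] = 2.94·0.38228 = 1.1239 mg/L.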